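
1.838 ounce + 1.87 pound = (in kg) 0.9003. Check: 1 ounce = 0.028349523 kg, so 1.838 ounce = 1.838 * 0.028349523 = 0.052106424 kg. 1 pound = 0.45359237 kg, so 1.87 pound = 1.87 * 0.45359237 = 0.84821773 kg. Sum: 0.052106424 + 0.84821773 = 0.90032416 kg. Result: 0.90032416 kg ≈ 0.9003 kg (4 s.f.).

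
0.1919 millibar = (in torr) 1 millibar = 100 Pa, so 0.1919 millibar = 0.1919 * 100 = 19.19 Pa. 1 torr = 133.32237 Pa, so 19.19 Pa = 19.19 / 133.32237 = 0.14393684 torr ≈ 0.1439 torr (4 s.f.). Final answer: 0.1439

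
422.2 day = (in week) 60.31. Check: 1 day = 86400 s, so 422.2 day = 422.2 * 86400 = 36478080 s. 1 week = 604800 s, so 36478080 s = 36478080 / 604800 = 60.314286 week ≈ 60.31 week (4 s.f.).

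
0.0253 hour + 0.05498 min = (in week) 0.000156. Check: 1 hour = 3600 s, so 0.0253 hour = 0.0253 * 3600 = 91.08 s. 1 min = 60 s, so 0.05498 min = 0.05498 * 60 = 3.2988 s. Sum: 91.08 + 3.2988 = 94.3788 s. 1 week = 604800 s, so 94.3788 s = 94.3788 / 604800 = 0.0001560496 week ≈ 0.000156 week (4 s.f.).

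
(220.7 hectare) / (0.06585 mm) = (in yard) 3.665e+10. Check: 1 hectare = 10000 m^2, so 220.7 hectare = 220.7 * 10000 = 2207000 m^2. 1 mm = 0.001 m, so 0.06585 mm = 0.06585 * 0.001 = 6.585e-05 m. Combine: 2207000 m^2 / 6.585e-05 m = 3.3515566e+10 m. 1 yard = 0.9144 m, so 3.3515566e+10 m = 3.3515566e+10 / 0.9144 = 3.6653068e+10 yard ≈ 3.665e+10 yard (4 s.f.).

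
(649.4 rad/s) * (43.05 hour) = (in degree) 649.4 rad/s is already in rad/s. 1 hour = 3600 s, so 43.05 hour = 43.05 * 3600 = 154980 s. Combine: 649.4 rad/s * 154980 s = 1.0064401e+08 rad. 1 degree = 0.017453293 rad, so 1.0064401e+08 rad = 1.0064401e+08 / 0.017453293 = 5.7664771e+09 degree ≈ 5.766e+09 degree (4 s.f.). Final answer: 5.766e+09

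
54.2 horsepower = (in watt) 4.042e+04. Check: 1 horsepower = 745.69987 W, so 54.2 horsepower = 54.2 * 745.69987 = 40416.933 W. 40416.933 W = 40416.933 watt ≈ 4.042e+04 watt (4 s.f.).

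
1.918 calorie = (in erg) 8.025e+07. Check: 1 calorie = 4.184 J, so 1.918 calorie = 1.918 * 4.184 = 8.024912 J. 1 erg = 1e-07 J, so 8.024912 J = 8.024912 / 1e-07 = 80249120 erg ≈ 8.025e+07 erg (4 s.f.).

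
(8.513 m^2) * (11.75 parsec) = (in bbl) 1.941e+19. Check: 8.513 m^2 is already in m^2. 1 parsec = 3.0856776e+16 m, so 11.75 parsec = 11.75 * 3.0856776e+16 = 3.6256712e+17 m. Combine: 8.513 m^2 * 3.6256712e+17 m = 3.0865339e+18 m^3. 1 bbl = 0.15898729 m^3, so 3.0865339e+18 m^3 = 3.0865339e+18 / 0.15898729 = 1.9413714e+19 bbl ≈ 1.941e+19 bbl (4 s.f.).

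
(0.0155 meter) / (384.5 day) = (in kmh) 1.68e-09. Check: 0.0155 meter = 0.0155 m. 1 day = 86400 s, so 384.5 day = 384.5 * 86400 = 33220800 s. Combine: 0.0155 m / 33220800 s = 4.6657516e-10 m/s. 1 kmh = 0.27777778 m/s, so 4.6657516e-10 m/s = 4.6657516e-10 / 0.27777778 = 1.6796706e-09 kmh ≈ 1.68e-09 kmh (4 s.f.).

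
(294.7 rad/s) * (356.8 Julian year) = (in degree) 294.7 rad/s is already in rad/s. 1 Julian year = 31557600 s, so 356.8 Julian year = 356.8 * 31557600 = 1.1259752e+10 s. Combine: 294.7 rad/s * 1.1259752e+10 s = 3.3182488e+12 rad. 1 degree = 0.017453293 rad, so 3.3182488e+12 rad = 3.3182488e+12 / 0.017453293 = 1.9012165e+14 degree ≈ 1.901e+14 degree (4 s.f.). Final answer: 1.901e+14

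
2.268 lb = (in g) 1029. Check: 1 lb = 0.45359237 kg, so 2.268 lb = 2.268 * 0.45359237 = 1.0287475 kg. 1 g = 0.001 kg, so 1.0287475 kg = 1.0287475 / 0.001 = 1028.7475 g ≈ 1029 g (4 s.f.).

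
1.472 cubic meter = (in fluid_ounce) 1.472 cubic meter = 1.472 m^3. 1 fluid_ounce = 2.957353e-05 m^3, so 1.472 m^3 = 1.472 / 2.957353e-05 = 49774.241 fluid_ounce ≈ 4.977e+04 fluid_ounce (4 s.f.). Final answer: 4.977e+04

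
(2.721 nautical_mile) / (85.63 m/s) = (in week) 1 nautical_mile = 1852 m, so 2.721 nautical_mile = 2.721 * 1852 = 5039.292 m. 85.63 m/s is already in m/s. Combine: 5039.292 m / 85.63 m/s = 58.849609 s. 1 week = 604800 s, so 58.849609 s = 58.849609 / 604800 = 9.7304247e-05 week ≈ 9.73e-05 week (4 s.f.). Final answer: 9.73e-05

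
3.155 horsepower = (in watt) 2353. Check: 1 horsepower = 745.69987 W, so 3.155 horsepower = 3.155 * 745.69987 = 2352.6831 W. 2352.6831 W = 2352.6831 watt ≈ 2353 watt (4 s.f.).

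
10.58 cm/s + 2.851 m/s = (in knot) 1 cm/s = 0.01 m/s, so 10.58 cm/s = 10.58 * 0.01 = 0.1058 m/s. 2.851 m/s is already in m/s. Sum: 0.1058 + 2.851 = 2.9568 m/s. 1 knot = 0.51444444 m/s, so 2.9568 m/s = 2.9568 / 0.51444444 = 5.7475594 knot ≈ 5.748 knot (4 s.f.). Final answer: 5.748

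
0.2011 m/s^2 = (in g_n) 1 g_n = 9.80665 m/s^2, so 0.2011 m/s^2 = 0.2011 / 9.80665 = 0.020506493 g_n ≈ 0.02051 g_n (4 s.f.). Final answer: 0.02051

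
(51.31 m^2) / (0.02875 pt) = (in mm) 51.31 m^2 is already in m^2. 1 pt = 0.00035277778 m, so 0.02875 pt = 0.02875 * 0.00035277778 = 1.0142361e-05 m. Combine: 51.31 m^2 / 1.0142361e-05 m = 5058979.8 m. 1 mm = 0.001 m, so 5058979.8 m = 5058979.8 / 0.001 = 5.0589798e+09 mm ≈ 5.059e+09 mm (4 s.f.). Final answer: 5.059e+09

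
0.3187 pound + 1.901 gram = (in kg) 1 pound = 0.45359237 kg, so 0.3187 pound = 0.3187 * 0.45359237 = 0.14455989 kg. 1 gram = 0.001 kg, so 1.901 gram = 1.901 * 0.001 = 0.001901 kg. Sum: 0.14455989 + 0.001901 = 0.14646089 kg. Result: 0.14646089 kg ≈ 0.1465 kg (4 s.f.). Final answer: 0.1465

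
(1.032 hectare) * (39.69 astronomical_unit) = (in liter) 1 hectare = 10000 m^2, so 1.032 hectare = 1.032 * 10000 = 10320 m^2. 1 astronomical_unit = 1.4959787e+11 m, so 39.69 astronomical_unit = 39.69 * 1.4959787e+11 = 5.9375395e+12 m. Combine: 10320 m^2 * 5.9375395e+12 m = 6.1275408e+16 m^3. 1 liter = 0.001 m^3, so 6.1275408e+16 m^3 = 6.1275408e+16 / 0.001 = 6.1275408e+19 liter ≈ 6.128e+19 liter (4 s.f.). Final answer: 6.128e+19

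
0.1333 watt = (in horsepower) 0.1333 watt = 0.1333 W. 1 horsepower = 745.69987 W, so 0.1333 W = 0.1333 / 745.69987 = 0.00017875824 horsepower ≈ 0.0001788 horsepower (4 s.f.). Final answer: 0.0001788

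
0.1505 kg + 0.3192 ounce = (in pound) 0.1505 kg is already in kg. 1 ounce = 0.028349523 kg, so 0.3192 ounce = 0.3192 * 0.028349523 = 0.0090491678 kg. Sum: 0.1505 + 0.0090491678 = 0.15954917 kg. 1 pound = 0.45359237 kg, so 0.15954917 kg = 0.15954917 / 0.45359237 = 0.3517457 pound ≈ 0.3517 pound (4 s.f.). Final answer: 0.3517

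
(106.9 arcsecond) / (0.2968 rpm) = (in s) 1 arcsecond = 4.8481368e-06 rad, so 106.9 arcsecond = 106.9 * 4.8481368e-06 = 0.00051826583 rad. 1 rpm = 0.10471976 rad/s, so 0.2968 rpm = 0.2968 * 0.10471976 = 0.031080823 rad/s. Combine: 0.00051826583 rad / 0.031080823 rad/s = 0.016674778 s. Result: 0.016674778 s ≈ 0.01667 s (4 s.f.). Final answer: 0.01667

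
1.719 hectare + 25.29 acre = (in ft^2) 1 hectare = 10000 m^2, so 1.719 hectare = 1.719 * 10000 = 17190 m^2. 1 acre = 4046.8564 m^2, so 25.29 acre = 25.29 * 4046.8564 = 102345 m^2. Sum: 17190 + 102345 = 119535 m^2. 1 ft^2 = 0.09290304 m^2, so 119535 m^2 = 119535 / 0.09290304 = 1286664 ft^2 ≈ 1.287e+06 ft^2 (4 s.f.). Final answer: 1.287e+06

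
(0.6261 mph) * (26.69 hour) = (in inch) 1.059e+06. Check: 1 mph = 0.44704 m/s, so 0.6261 mph = 0.6261 * 0.44704 = 0.27989174 m/s. 1 hour = 3600 s, so 26.69 hour = 26.69 * 3600 = 96084 s. Combine: 0.27989174 m/s * 96084 s = 26893.118 m. 1 inch = 0.0254 m, so 26893.118 m = 26893.118 / 0.0254 = 1058784.2 inch ≈ 1.059e+06 inch (4 s.f.).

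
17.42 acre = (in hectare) 7.05. Check: 1 acre = 4046.8564 m^2, so 17.42 acre = 17.42 * 4046.8564 = 70496.239 m^2. 1 hectare = 10000 m^2, so 70496.239 m^2 = 70496.239 / 10000 = 7.0496239 hectare ≈ 7.05 hectare (4 s.f.).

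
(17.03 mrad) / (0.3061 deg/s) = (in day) 3.689e-05. Check: 1 mrad = 0.001 rad, so 17.03 mrad = 17.03 * 0.001 = 0.01703 rad. 1 deg/s = 0.017453293 rad/s, so 0.3061 deg/s = 0.3061 * 0.017453293 = 0.0053424528 rad/s. Combine: 0.01703 rad / 0.0053424528 rad/s = 3.1876744 s. 1 day = 86400 s, so 3.1876744 s = 3.1876744 / 86400 = 3.6894379e-05 day ≈ 3.689e-05 day (4 s.f.).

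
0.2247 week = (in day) 1 week = 604800 s, so 0.2247 week = 0.2247 * 604800 = 135898.56 s. 1 day = 86400 s, so 135898.56 s = 135898.56 / 86400 = 1.5729 day ≈ 1.573 day (4 s.f.). Final answer: 1.573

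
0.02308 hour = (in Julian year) 2.633e-06. Check: 1 hour = 3600 s, so 0.02308 hour = 0.02308 * 3600 = 83.088 s. 1 Julian year = 31557600 s, so 83.088 s = 83.088 / 31557600 = 2.6328998e-06 Julian year ≈ 2.633e-06 Julian year (4 s.f.).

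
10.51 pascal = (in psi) 10.51 pascal = 10.51 Pa. 1 psi = 6894.7573 Pa, so 10.51 Pa = 10.51 / 6894.7573 = 0.0015243466 psi ≈ 0.001524 psi (4 s.f.). Final answer: 0.001524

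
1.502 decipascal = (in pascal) 0.1502. Check: 1 decipascal = 0.1 Pa, so 1.502 decipascal = 1.502 * 0.1 = 0.1502 Pa. 0.1502 Pa = 0.1502 pascal.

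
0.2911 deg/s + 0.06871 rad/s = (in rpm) 0.7046. Check: 1 deg/s = 0.017453293 rad/s, so 0.2911 deg/s = 0.2911 * 0.017453293 = 0.0050806535 rad/s. 0.06871 rad/s is already in rad/s. Sum: 0.0050806535 + 0.06871 = 0.073790653 rad/s. 1 rpm = 0.10471976 rad/s, so 0.073790653 rad/s = 0.073790653 / 0.10471976 = 0.70464884 rpm ≈ 0.7046 rpm (4 s.f.).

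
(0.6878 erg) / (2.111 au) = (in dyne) 2.178e-14. Check: 1 erg = 1e-07 J, so 0.6878 erg = 0.6878 * 1e-07 = 6.878e-08 J. 1 au = 1.4959787e+11 m, so 2.111 au = 2.111 * 1.4959787e+11 = 3.1580111e+11 m. Combine: 6.878e-08 J / 3.1580111e+11 m = 2.1779531e-19 N. 1 dyne = 1e-05 N, so 2.1779531e-19 N = 2.1779531e-19 / 1e-05 = 2.1779531e-14 dyne ≈ 2.178e-14 dyne (4 s.f.).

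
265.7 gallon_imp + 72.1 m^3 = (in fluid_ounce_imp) 2.58e+06. Check: 1 gallon_imp = 0.00454609 m^3, so 265.7 gallon_imp = 265.7 * 0.00454609 = 1.2078961 m^3. 72.1 m^3 is already in m^3. Sum: 1.2078961 + 72.1 = 73.307896 m^3. 1 fluid_ounce_imp = 2.8413063e-05 m^3, so 73.307896 m^3 = 73.307896 / 2.8413063e-05 = 2580077.2 fluid_ounce_imp ≈ 2.58e+06 fluid_ounce_imp (4 s.f.).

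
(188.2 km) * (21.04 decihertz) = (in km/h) 1 km = 1000 m, so 188.2 km = 188.2 * 1000 = 188200 m. 1 decihertz = 0.1 Hz, so 21.04 decihertz = 21.04 * 0.1 = 2.104 Hz. Combine: 188200 m * 2.104 Hz = 395972.8 m/s. 1 km/h = 0.27777778 m/s, so 395972.8 m/s = 395972.8 / 0.27777778 = 1425502.1 km/h ≈ 1.426e+06 km/h (4 s.f.). Final answer: 1.426e+06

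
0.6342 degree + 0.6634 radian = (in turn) 1 degree = 0.017453293 rad, so 0.6342 degree = 0.6342 * 0.017453293 = 0.011068878 rad. 0.6634 radian = 0.6634 rad. Sum: 0.011068878 + 0.6634 = 0.67446888 rad. 1 turn = 6.2831853 rad, so 0.67446888 rad = 0.67446888 / 6.2831853 = 0.10734506 turn ≈ 0.1073 turn (4 s.f.). Final answer: 0.1073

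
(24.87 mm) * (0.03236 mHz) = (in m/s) 8.048e-07. Check: 1 mm = 0.001 m, so 24.87 mm = 24.87 * 0.001 = 0.02487 m. 1 mHz = 0.001 Hz, so 0.03236 mHz = 0.03236 * 0.001 = 3.236e-05 Hz. Combine: 0.02487 m * 3.236e-05 Hz = 8.047932e-07 m/s. Result: 8.047932e-07 m/s ≈ 8.048e-07 m/s (4 s.f.).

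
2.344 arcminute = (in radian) 0.0006818. Check: 1 arcminute = 0.00029088821 rad, so 2.344 arcminute = 2.344 * 0.00029088821 = 0.00068184196 rad. 0.00068184196 rad = 0.00068184196 radian ≈ 0.0006818 radian (4 s.f.).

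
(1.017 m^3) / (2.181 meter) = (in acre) 1.017 m^3 is already in m^3. 2.181 meter = 2.181 m. Combine: 1.017 m^3 / 2.181 m = 0.46629986 m^2. 1 acre = 4046.8564 m^2, so 0.46629986 m^2 = 0.46629986 / 4046.8564 = 0.00011522521 acre ≈ 0.0001152 acre (4 s.f.). Final answer: 0.0001152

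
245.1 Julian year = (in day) 1 Julian year = 31557600 s, so 245.1 Julian year = 245.1 * 31557600 = 7.7347678e+09 s. 1 day = 86400 s, so 7.7347678e+09 s = 7.7347678e+09 / 86400 = 89522.775 day ≈ 8.952e+04 day (4 s.f.). Final answer: 8.952e+04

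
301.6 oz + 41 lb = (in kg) 1 oz = 0.028349523 kg, so 301.6 oz = 301.6 * 0.028349523 = 8.5502162 kg. 1 lb = 0.45359237 kg, so 41 lb = 41 * 0.45359237 = 18.597287 kg. Sum: 8.5502162 + 18.597287 = 27.147503 kg. Result: 27.147503 kg ≈ 27.15 kg (4 s.f.). Final answer: 27.15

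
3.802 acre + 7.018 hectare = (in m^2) 1 acre = 4046.8564 m^2, so 3.802 acre = 3.802 * 4046.8564 = 15386.148 m^2. 1 hectare = 10000 m^2, so 7.018 hectare = 7.018 * 10000 = 70180 m^2. Sum: 15386.148 + 70180 = 85566.148 m^2. Result: 85566.148 m^2 ≈ 8.557e+04 m^2 (4 s.f.). Final answer: 8.557e+04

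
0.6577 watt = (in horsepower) 0.6577 watt = 0.6577 W. 1 horsepower = 745.69987 W, so 0.6577 W = 0.6577 / 745.69987 = 0.00088199023 horsepower ≈ 0.000882 horsepower (4 s.f.). Final answer: 0.000882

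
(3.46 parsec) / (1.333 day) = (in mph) 2.074e+12. Check: 1 parsec = 3.0856776e+16 m, so 3.46 parsec = 3.46 * 3.0856776e+16 = 1.0676444e+17 m. 1 day = 86400 s, so 1.333 day = 1.333 * 86400 = 115171.2 s. Combine: 1.0676444e+17 m / 115171.2 s = 9.2700644e+11 m/s. 1 mph = 0.44704 m/s, so 9.2700644e+11 m/s = 9.2700644e+11 / 0.44704 = 2.0736544e+12 mph ≈ 2.074e+12 mph (4 s.f.).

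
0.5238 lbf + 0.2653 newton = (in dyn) 2.595e+05. Check: 1 lbf = 4.4482216 N, so 0.5238 lbf = 0.5238 * 4.4482216 = 2.3299785 N. 0.2653 newton = 0.2653 N. Sum: 2.3299785 + 0.2653 = 2.5952785 N. 1 dyn = 1e-05 N, so 2.5952785 N = 2.5952785 / 1e-05 = 259527.85 dyn ≈ 2.595e+05 dyn (4 s.f.).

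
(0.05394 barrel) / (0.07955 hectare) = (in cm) 0.001078. Check: 1 barrel = 0.15898729 m^3, so 0.05394 barrel = 0.05394 * 0.15898729 = 0.0085757747 m^3. 1 hectare = 10000 m^2, so 0.07955 hectare = 0.07955 * 10000 = 795.5 m^2. Combine: 0.0085757747 m^3 / 795.5 m^2 = 1.0780358e-05 m. 1 cm = 0.01 m, so 1.0780358e-05 m = 1.0780358e-05 / 0.01 = 0.0010780358 cm ≈ 0.001078 cm (4 s.f.).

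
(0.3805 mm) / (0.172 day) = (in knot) 4.977e-08. Check: 1 mm = 0.001 m, so 0.3805 mm = 0.3805 * 0.001 = 0.0003805 m. 1 day = 86400 s, so 0.172 day = 0.172 * 86400 = 14860.8 s. Combine: 0.0003805 m / 14860.8 s = 2.5604274e-08 m/s. 1 knot = 0.51444444 m/s, so 2.5604274e-08 m/s = 2.5604274e-08 / 0.51444444 = 4.9770728e-08 knot ≈ 4.977e-08 knot (4 s.f.).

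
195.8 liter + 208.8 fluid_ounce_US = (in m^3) 0.202. Check: 1 liter = 0.001 m^3, so 195.8 liter = 195.8 * 0.001 = 0.1958 m^3. 1 fluid_ounce_US = 2.957353e-05 m^3, so 208.8 fluid_ounce_US = 208.8 * 2.957353e-05 = 0.006174953 m^3. Sum: 0.1958 + 0.006174953 = 0.20197495 m^3. Result: 0.20197495 m^3 ≈ 0.202 m^3 (4 s.f.).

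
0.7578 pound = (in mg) 3.437e+05. Check: 1 pound = 0.45359237 kg, so 0.7578 pound = 0.7578 * 0.45359237 = 0.3437323 kg. 1 mg = 1e-06 kg, so 0.3437323 kg = 0.3437323 / 1e-06 = 343732.3 mg ≈ 3.437e+05 mg (4 s.f.).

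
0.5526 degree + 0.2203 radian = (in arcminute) 1 degree = 0.017453293 rad, so 0.5526 degree = 0.5526 * 0.017453293 = 0.0096446894 rad. 0.2203 radian = 0.2203 rad. Sum: 0.0096446894 + 0.2203 = 0.22994469 rad. 1 arcminute = 0.00029088821 rad, so 0.22994469 rad = 0.22994469 / 0.00029088821 = 790.49161 arcminute ≈ 790.5 arcminute (4 s.f.). Final answer: 790.5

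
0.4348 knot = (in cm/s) 22.37. Check: 1 knot = 0.51444444 m/s, so 0.4348 knot = 0.4348 * 0.51444444 = 0.22368044 m/s. 1 cm/s = 0.01 m/s, so 0.22368044 m/s = 0.22368044 / 0.01 = 22.368044 cm/s ≈ 22.37 cm/s (4 s.f.).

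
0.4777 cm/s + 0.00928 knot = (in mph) 0.02137. Check: 1 cm/s = 0.01 m/s, so 0.4777 cm/s = 0.4777 * 0.01 = 0.004777 m/s. 1 knot = 0.51444444 m/s, so 0.00928 knot = 0.00928 * 0.51444444 = 0.0047740444 m/s. Sum: 0.004777 + 0.0047740444 = 0.0095510444 m/s. 1 mph = 0.44704 m/s, so 0.0095510444 m/s = 0.0095510444 / 0.44704 = 0.021365078 mph ≈ 0.02137 mph (4 s.f.).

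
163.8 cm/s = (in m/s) 1 cm/s = 0.01 m/s, so 163.8 cm/s = 163.8 * 0.01 = 1.638 m/s. Result: 1.638 m/s. Final answer: 1.638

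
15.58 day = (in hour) 1 day = 86400 s, so 15.58 day = 15.58 * 86400 = 1346112 s. 1 hour = 3600 s, so 1346112 s = 1346112 / 3600 = 373.92 hour ≈ 373.9 hour (4 s.f.). Final answer: 373.9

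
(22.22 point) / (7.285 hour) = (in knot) 1 point = 0.00035277778 m, so 22.22 point = 22.22 * 0.00035277778 = 0.0078387222 m. 1 hour = 3600 s, so 7.285 hour = 7.285 * 3600 = 26226 s. Combine: 0.0078387222 m / 26226 s = 2.9889126e-07 m/s. 1 knot = 0.51444444 m/s, so 2.9889126e-07 m/s = 2.9889126e-07 / 0.51444444 = 5.8099813e-07 knot ≈ 5.81e-07 knot (4 s.f.). Final answer: 5.81e-07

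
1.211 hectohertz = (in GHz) 1 hectohertz = 100 Hz, so 1.211 hectohertz = 1.211 * 100 = 121.1 Hz. 1 GHz = 1e+09 Hz, so 121.1 Hz = 121.1 / 1e+09 = 1.211e-07 GHz. Final answer: 1.211e-07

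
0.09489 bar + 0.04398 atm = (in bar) 1 bar = 100000 Pa, so 0.09489 bar = 0.09489 * 100000 = 9489 Pa. 1 atm = 101325 Pa, so 0.04398 atm = 0.04398 * 101325 = 4456.2735 Pa. Sum: 9489 + 4456.2735 = 13945.273 Pa. 1 bar = 100000 Pa, so 13945.273 Pa = 13945.273 / 100000 = 0.13945273 bar ≈ 0.1395 bar (4 s.f.). Final answer: 0.1395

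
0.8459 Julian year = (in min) 4.449e+05. Check: 1 Julian year = 31557600 s, so 0.8459 Julian year = 0.8459 * 31557600 = 26694574 s. 1 min = 60 s, so 26694574 s = 26694574 / 60 = 444909.56 min ≈ 4.449e+05 min (4 s.f.).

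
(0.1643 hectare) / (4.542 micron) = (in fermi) 1 hectare = 10000 m^2, so 0.1643 hectare = 0.1643 * 10000 = 1643 m^2. 1 micron = 1e-06 m, so 4.542 micron = 4.542 * 1e-06 = 4.542e-06 m. Combine: 1643 m^2 / 4.542e-06 m = 3.6173492e+08 m. 1 fermi = 1e-15 m, so 3.6173492e+08 m = 3.6173492e+08 / 1e-15 = 3.6173492e+23 fermi ≈ 3.617e+23 fermi (4 s.f.). Final answer: 3.617e+23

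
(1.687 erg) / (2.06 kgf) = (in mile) 5.189e-12. Check: 1 erg = 1e-07 J, so 1.687 erg = 1.687 * 1e-07 = 1.687e-07 J. 1 kgf = 9.80665 N, so 2.06 kgf = 2.06 * 9.80665 = 20.201699 N. Combine: 1.687e-07 J / 20.201699 N = 8.3507828e-09 m. 1 mile = 1609.344 m, so 8.3507828e-09 m = 8.3507828e-09 / 1609.344 = 5.1889358e-12 mile ≈ 5.189e-12 mile (4 s.f.).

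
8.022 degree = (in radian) 0.14. Check: 1 degree = 0.017453293 rad, so 8.022 degree = 8.022 * 0.017453293 = 0.14001031 rad. 0.14001031 rad = 0.14001031 radian ≈ 0.14 radian (4 s.f.).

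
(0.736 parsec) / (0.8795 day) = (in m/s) 1 parsec = 3.0856776e+16 m, so 0.736 parsec = 0.736 * 3.0856776e+16 = 2.2710587e+16 m. 1 day = 86400 s, so 0.8795 day = 0.8795 * 86400 = 75988.8 s. Combine: 2.2710587e+16 m / 75988.8 s = 2.9886756e+11 m/s. Result: 2.9886756e+11 m/s ≈ 2.989e+11 m/s (4 s.f.). Final answer: 2.989e+11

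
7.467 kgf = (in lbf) 16.46. Check: 1 kgf = 9.80665 N, so 7.467 kgf = 7.467 * 9.80665 = 73.226256 N. 1 lbf = 4.4482216 N, so 73.226256 N = 73.226256 / 4.4482216 = 16.461917 lbf ≈ 16.46 lbf (4 s.f.).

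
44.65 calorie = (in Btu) 0.1771. Check: 1 calorie = 4.184 J, so 44.65 calorie = 44.65 * 4.184 = 186.8156 J. 1 Btu = 1055.0559 J, so 186.8156 J = 186.8156 / 1055.0559 = 0.17706702 Btu ≈ 0.1771 Btu (4 s.f.).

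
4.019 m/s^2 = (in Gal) 401.9. Check: 1 Gal = 0.01 m/s^2, so 4.019 m/s^2 = 4.019 / 0.01 = 401.9 Gal.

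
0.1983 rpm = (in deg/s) 1.19. Check: 1 rpm = 0.10471976 rad/s, so 0.1983 rpm = 0.1983 * 0.10471976 = 0.020765927 rad/s. 1 deg/s = 0.017453293 rad/s, so 0.020765927 rad/s = 0.020765927 / 0.017453293 = 1.1898 deg/s ≈ 1.19 deg/s (4 s.f.).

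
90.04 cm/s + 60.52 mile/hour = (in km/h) 1 cm/s = 0.01 m/s, so 90.04 cm/s = 90.04 * 0.01 = 0.9004 m/s. 1 mile/hour = 0.44704 m/s, so 60.52 mile/hour = 60.52 * 0.44704 = 27.054861 m/s. Sum: 0.9004 + 27.054861 = 27.955261 m/s. 1 km/h = 0.27777778 m/s, so 27.955261 m/s = 27.955261 / 0.27777778 = 100.63894 km/h ≈ 100.6 km/h (4 s.f.). Final answer: 100.6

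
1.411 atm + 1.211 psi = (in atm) 1 atm = 101325 Pa, so 1.411 atm = 1.411 * 101325 = 142969.58 Pa. 1 psi = 6894.7573 Pa, so 1.211 psi = 1.211 * 6894.7573 = 8349.5511 Pa. Sum: 142969.58 + 8349.5511 = 151319.13 Pa. 1 atm = 101325 Pa, so 151319.13 Pa = 151319.13 / 101325 = 1.4934037 atm ≈ 1.493 atm (4 s.f.). Final answer: 1.493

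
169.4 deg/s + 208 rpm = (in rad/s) 24.74. Check: 1 deg/s = 0.017453293 rad/s, so 169.4 deg/s = 169.4 * 0.017453293 = 2.9565878 rad/s. 1 rpm = 0.10471976 rad/s, so 208 rpm = 208 * 0.10471976 = 21.781709 rad/s. Sum: 2.9565878 + 21.781709 = 24.738297 rad/s. Result: 24.738297 rad/s ≈ 24.74 rad/s (4 s.f.).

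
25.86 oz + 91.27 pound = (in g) 1 oz = 0.028349523 kg, so 25.86 oz = 25.86 * 0.028349523 = 0.73311867 kg. 1 pound = 0.45359237 kg, so 91.27 pound = 91.27 * 0.45359237 = 41.399376 kg. Sum: 0.73311867 + 41.399376 = 42.132494 kg. 1 g = 0.001 kg, so 42.132494 kg = 42.132494 / 0.001 = 42132.494 g ≈ 4.213e+04 g (4 s.f.). Final answer: 4.213e+04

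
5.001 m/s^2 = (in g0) 0.51. Check: 1 g0 = 9.80665 m/s^2, so 5.001 m/s^2 = 5.001 / 9.80665 = 0.50996008 g0 ≈ 0.51 g0 (4 s.f.).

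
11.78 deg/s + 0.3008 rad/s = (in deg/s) 29.01. Check: 1 deg/s = 0.017453293 rad/s, so 11.78 deg/s = 11.78 * 0.017453293 = 0.20559979 rad/s. 0.3008 rad/s is already in rad/s. Sum: 0.20559979 + 0.3008 = 0.50639979 rad/s. 1 deg/s = 0.017453293 rad/s, so 0.50639979 rad/s = 0.50639979 / 0.017453293 = 29.01457 deg/s ≈ 29.01 deg/s (4 s.f.).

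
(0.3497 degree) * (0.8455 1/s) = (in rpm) 1 degree = 0.017453293 rad, so 0.3497 degree = 0.3497 * 0.017453293 = 0.0061034164 rad. 0.8455 1/s = 0.8455 Hz. Combine: 0.0061034164 rad * 0.8455 Hz = 0.0051604386 rad/s. 1 rpm = 0.10471976 rad/s, so 0.0051604386 rad/s = 0.0051604386 / 0.10471976 = 0.049278558 rpm ≈ 0.04928 rpm (4 s.f.). Final answer: 0.04928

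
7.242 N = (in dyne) 1 dyne = 1e-05 N, so 7.242 N = 7.242 / 1e-05 = 724200 dyne ≈ 7.242e+05 dyne (4 s.f.). Final answer: 7.242e+05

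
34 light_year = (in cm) 1 light_year = 9.4607305e+15 m, so 34 light_year = 34 * 9.4607305e+15 = 3.2166484e+17 m. 1 cm = 0.01 m, so 3.2166484e+17 m = 3.2166484e+17 / 0.01 = 3.2166484e+19 cm ≈ 3.217e+19 cm (4 s.f.). Final answer: 3.217e+19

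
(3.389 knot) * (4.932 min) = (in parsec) 1 knot = 0.51444444 m/s, so 3.389 knot = 3.389 * 0.51444444 = 1.7434522 m/s. 1 min = 60 s, so 4.932 min = 4.932 * 60 = 295.92 s. Combine: 1.7434522 m/s * 295.92 s = 515.92238 m. 1 parsec = 3.0856776e+16 m, so 515.92238 m = 515.92238 / 3.0856776e+16 = 1.6719906e-14 parsec ≈ 1.672e-14 parsec (4 s.f.). Final answer: 1.672e-14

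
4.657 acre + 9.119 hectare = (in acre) 1 acre = 4046.8564 m^2, so 4.657 acre = 4.657 * 4046.8564 = 18846.21 m^2. 1 hectare = 10000 m^2, so 9.119 hectare = 9.119 * 10000 = 91190 m^2. Sum: 18846.21 + 91190 = 110036.21 m^2. 1 acre = 4046.8564 m^2, so 110036.21 m^2 = 110036.21 / 4046.8564 = 27.19054 acre ≈ 27.19 acre (4 s.f.). Final answer: 27.19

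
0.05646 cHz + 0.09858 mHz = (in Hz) 1 cHz = 0.01 Hz, so 0.05646 cHz = 0.05646 * 0.01 = 0.0005646 Hz. 1 mHz = 0.001 Hz, so 0.09858 mHz = 0.09858 * 0.001 = 9.858e-05 Hz. Sum: 0.0005646 + 9.858e-05 = 0.00066318 Hz. Result: 0.00066318 Hz ≈ 0.0006632 Hz (4 s.f.). Final answer: 0.0006632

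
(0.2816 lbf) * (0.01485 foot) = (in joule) 1 lbf = 4.4482216 N, so 0.2816 lbf = 0.2816 * 4.4482216 = 1.2526192 N. 1 foot = 0.3048 m, so 0.01485 foot = 0.01485 * 0.3048 = 0.00452628 m. Combine: 1.2526192 N * 0.00452628 m = 0.0056697053 J. 0.0056697053 J = 0.0056697053 joule ≈ 0.00567 joule (4 s.f.). Final answer: 0.00567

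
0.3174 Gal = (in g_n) 1 Gal = 0.01 m/s^2, so 0.3174 Gal = 0.3174 * 0.01 = 0.003174 m/s^2. 1 g_n = 9.80665 m/s^2, so 0.003174 m/s^2 = 0.003174 / 9.80665 = 0.00032365793 g_n ≈ 0.0003237 g_n (4 s.f.). Final answer: 0.0003237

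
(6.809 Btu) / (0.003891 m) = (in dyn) 1 Btu = 1055.0559 J, so 6.809 Btu = 6.809 * 1055.0559 = 7183.8753 J. 0.003891 m is already in m. Combine: 7183.8753 J / 0.003891 m = 1846280 N. 1 dyn = 1e-05 N, so 1846280 N = 1846280 / 1e-05 = 1.84628e+11 dyn ≈ 1.846e+11 dyn (4 s.f.). Final answer: 1.846e+11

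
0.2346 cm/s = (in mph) 1 cm/s = 0.01 m/s, so 0.2346 cm/s = 0.2346 * 0.01 = 0.002346 m/s. 1 mph = 0.44704 m/s, so 0.002346 m/s = 0.002346 / 0.44704 = 0.0052478525 mph ≈ 0.005248 mph (4 s.f.). Final answer: 0.005248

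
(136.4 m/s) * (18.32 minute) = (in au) 1.002e-06. Check: 136.4 m/s is already in m/s. 1 minute = 60 s, so 18.32 minute = 18.32 * 60 = 1099.2 s. Combine: 136.4 m/s * 1099.2 s = 149930.88 m. 1 au = 1.4959787e+11 m, so 149930.88 m = 149930.88 / 1.4959787e+11 = 1.002226e-06 au ≈ 1.002e-06 au (4 s.f.).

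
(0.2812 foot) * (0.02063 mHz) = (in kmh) 1 foot = 0.3048 m, so 0.2812 foot = 0.2812 * 0.3048 = 0.08570976 m. 1 mHz = 0.001 Hz, so 0.02063 mHz = 0.02063 * 0.001 = 2.063e-05 Hz. Combine: 0.08570976 m * 2.063e-05 Hz = 1.7681923e-06 m/s. 1 kmh = 0.27777778 m/s, so 1.7681923e-06 m/s = 1.7681923e-06 / 0.27777778 = 6.3654925e-06 kmh ≈ 6.365e-06 kmh (4 s.f.). Final answer: 6.365e-06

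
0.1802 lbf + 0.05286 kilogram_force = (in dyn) 1 lbf = 4.4482216 N, so 0.1802 lbf = 0.1802 * 4.4482216 = 0.80156954 N. 1 kilogram_force = 9.80665 N, so 0.05286 kilogram_force = 0.05286 * 9.80665 = 0.51837952 N. Sum: 0.80156954 + 0.51837952 = 1.3199491 N. 1 dyn = 1e-05 N, so 1.3199491 N = 1.3199491 / 1e-05 = 131994.91 dyn ≈ 1.32e+05 dyn (4 s.f.). Final answer: 1.32e+05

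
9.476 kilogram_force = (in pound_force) 1 kilogram_force = 9.80665 N, so 9.476 kilogram_force = 9.476 * 9.80665 = 92.927815 N. 1 pound_force = 4.4482216 N, so 92.927815 N = 92.927815 / 4.4482216 = 20.891004 pound_force ≈ 20.89 pound_force (4 s.f.). Final answer: 20.89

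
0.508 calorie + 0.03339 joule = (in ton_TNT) 1 calorie = 4.184 J, so 0.508 calorie = 0.508 * 4.184 = 2.125472 J. 0.03339 joule = 0.03339 J. Sum: 2.125472 + 0.03339 = 2.158862 J. 1 ton_TNT = 4.184e+09 J, so 2.158862 J = 2.158862 / 4.184e+09 = 5.159804e-10 ton_TNT ≈ 5.16e-10 ton_TNT (4 s.f.). Final answer: 5.16e-10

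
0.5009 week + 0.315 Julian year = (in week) 16.94. Check: 1 week = 604800 s, so 0.5009 week = 0.5009 * 604800 = 302944.32 s. 1 Julian year = 31557600 s, so 0.315 Julian year = 0.315 * 31557600 = 9940644 s. Sum: 302944.32 + 9940644 = 10243588 s. 1 week = 604800 s, so 10243588 s = 10243588 / 604800 = 16.93715 week ≈ 16.94 week (4 s.f.).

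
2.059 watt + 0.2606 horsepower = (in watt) 2.059 watt = 2.059 W. 1 horsepower = 745.69987 W, so 0.2606 horsepower = 0.2606 * 745.69987 = 194.32939 W. Sum: 2.059 + 194.32939 = 196.38839 W. 196.38839 W = 196.38839 watt ≈ 196.4 watt (4 s.f.). Final answer: 196.4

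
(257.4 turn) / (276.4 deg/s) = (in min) 5.588. Check: 1 turn = 6.2831853 rad, so 257.4 turn = 257.4 * 6.2831853 = 1617.2919 rad. 1 deg/s = 0.017453293 rad/s, so 276.4 deg/s = 276.4 * 0.017453293 = 4.8240901 rad/s. Combine: 1617.2919 rad / 4.8240901 rad/s = 335.25326 s. 1 min = 60 s, so 335.25326 s = 335.25326 / 60 = 5.5875543 min ≈ 5.588 min (4 s.f.).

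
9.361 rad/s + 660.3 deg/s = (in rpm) 9.361 rad/s is already in rad/s. 1 deg/s = 0.017453293 rad/s, so 660.3 deg/s = 660.3 * 0.017453293 = 11.524409 rad/s. Sum: 9.361 + 11.524409 = 20.885409 rad/s. 1 rpm = 0.10471976 rad/s, so 20.885409 rad/s = 20.885409 / 0.10471976 = 199.44097 rpm ≈ 199.4 rpm (4 s.f.). Final answer: 199.4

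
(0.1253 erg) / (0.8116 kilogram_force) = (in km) 1 erg = 1e-07 J, so 0.1253 erg = 0.1253 * 1e-07 = 1.253e-08 J. 1 kilogram_force = 9.80665 N, so 0.8116 kilogram_force = 0.8116 * 9.80665 = 7.9590771 N. Combine: 1.253e-08 J / 7.9590771 N = 1.5743031e-09 m. 1 km = 1000 m, so 1.5743031e-09 m = 1.5743031e-09 / 1000 = 1.5743031e-12 km ≈ 1.574e-12 km (4 s.f.). Final answer: 1.574e-12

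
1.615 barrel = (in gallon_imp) 1 barrel = 0.15898729 m^3, so 1.615 barrel = 1.615 * 0.15898729 = 0.25676448 m^3. 1 gallon_imp = 0.00454609 m^3, so 0.25676448 m^3 = 0.25676448 / 0.00454609 = 56.48029 gallon_imp ≈ 56.48 gallon_imp (4 s.f.). Final answer: 56.48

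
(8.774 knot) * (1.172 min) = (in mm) 1 knot = 0.51444444 m/s, so 8.774 knot = 8.774 * 0.51444444 = 4.5137356 m/s. 1 min = 60 s, so 1.172 min = 1.172 * 60 = 70.32 s. Combine: 4.5137356 m/s * 70.32 s = 317.40588 m. 1 mm = 0.001 m, so 317.40588 m = 317.40588 / 0.001 = 317405.88 mm ≈ 3.174e+05 mm (4 s.f.). Final answer: 3.174e+05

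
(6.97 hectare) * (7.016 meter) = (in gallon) 1.292e+08. Check: 1 hectare = 10000 m^2, so 6.97 hectare = 6.97 * 10000 = 69700 m^2. 7.016 meter = 7.016 m. Combine: 69700 m^2 * 7.016 m = 489015.2 m^3. 1 gallon = 0.0037854118 m^3, so 489015.2 m^3 = 489015.2 / 0.0037854118 = 1.2918415e+08 gallon ≈ 1.292e+08 gallon (4 s.f.).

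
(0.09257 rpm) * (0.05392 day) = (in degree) 1 rpm = 0.10471976 rad/s, so 0.09257 rpm = 0.09257 * 0.10471976 = 0.0096939077 rad/s. 1 day = 86400 s, so 0.05392 day = 0.05392 * 86400 = 4658.688 s. Combine: 0.0096939077 rad/s * 4658.688 s = 45.160892 rad. 1 degree = 0.017453293 rad, so 45.160892 rad = 45.160892 / 0.017453293 = 2587.5285 degree ≈ 2588 degree (4 s.f.). Final answer: 2588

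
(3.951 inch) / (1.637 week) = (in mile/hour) 1 inch = 0.0254 m, so 3.951 inch = 3.951 * 0.0254 = 0.1003554 m. 1 week = 604800 s, so 1.637 week = 1.637 * 604800 = 990057.6 s. Combine: 0.1003554 m / 990057.6 s = 1.0136319e-07 m/s. 1 mile/hour = 0.44704 m/s, so 1.0136319e-07 m/s = 1.0136319e-07 / 0.44704 = 2.2674301e-07 mile/hour ≈ 2.267e-07 mile/hour (4 s.f.). Final answer: 2.267e-07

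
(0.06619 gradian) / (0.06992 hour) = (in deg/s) 1 gradian = 0.015707963 rad, so 0.06619 gradian = 0.06619 * 0.015707963 = 0.0010397101 rad. 1 hour = 3600 s, so 0.06992 hour = 0.06992 * 3600 = 251.712 s. Combine: 0.0010397101 rad / 251.712 s = 4.1305543e-06 rad/s. 1 deg/s = 0.017453293 rad/s, so 4.1305543e-06 rad/s = 4.1305543e-06 / 0.017453293 = 0.00023666333 deg/s ≈ 0.0002367 deg/s (4 s.f.). Final answer: 0.0002367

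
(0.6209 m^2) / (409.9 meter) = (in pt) 0.6209 m^2 is already in m^2. 409.9 meter = 409.9 m. Combine: 0.6209 m^2 / 409.9 m = 0.0015147597 m. 1 pt = 0.00035277778 m, so 0.0015147597 m = 0.0015147597 / 0.00035277778 = 4.293807 pt ≈ 4.294 pt (4 s.f.). Final answer: 4.294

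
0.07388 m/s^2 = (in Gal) 1 Gal = 0.01 m/s^2, so 0.07388 m/s^2 = 0.07388 / 0.01 = 7.388 Gal. Final answer: 7.388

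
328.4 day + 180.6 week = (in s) 1.376e+08. Check: 1 day = 86400 s, so 328.4 day = 328.4 * 86400 = 28373760 s. 1 week = 604800 s, so 180.6 week = 180.6 * 604800 = 1.0922688e+08 s. Sum: 28373760 + 1.0922688e+08 = 1.3760064e+08 s. Result: 1.3760064e+08 s ≈ 1.376e+08 s (4 s.f.).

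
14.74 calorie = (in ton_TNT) 1 calorie = 4.184 J, so 14.74 calorie = 14.74 * 4.184 = 61.67216 J. 1 ton_TNT = 4.184e+09 J, so 61.67216 J = 61.67216 / 4.184e+09 = 1.474e-08 ton_TNT. Final answer: 1.474e-08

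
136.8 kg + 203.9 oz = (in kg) 136.8 kg is already in kg. 1 oz = 0.028349523 kg, so 203.9 oz = 203.9 * 0.028349523 = 5.7804678 kg. Sum: 136.8 + 5.7804678 = 142.58047 kg. Result: 142.58047 kg ≈ 142.6 kg (4 s.f.). Final answer: 142.6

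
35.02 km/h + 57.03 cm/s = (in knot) 20.02. Check: 1 km/h = 0.27777778 m/s, so 35.02 km/h = 35.02 * 0.27777778 = 9.7277778 m/s. 1 cm/s = 0.01 m/s, so 57.03 cm/s = 57.03 * 0.01 = 0.5703 m/s. Sum: 9.7277778 + 0.5703 = 10.298078 m/s. 1 knot = 0.51444444 m/s, so 10.298078 m/s = 10.298078 / 0.51444444 = 20.017862 knot ≈ 20.02 knot (4 s.f.).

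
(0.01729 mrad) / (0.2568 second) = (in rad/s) 6.733e-05. Check: 1 mrad = 0.001 rad, so 0.01729 mrad = 0.01729 * 0.001 = 1.729e-05 rad. 0.2568 second = 0.2568 s. Combine: 1.729e-05 rad / 0.2568 s = 6.732866e-05 rad/s. Result: 6.732866e-05 rad/s ≈ 6.733e-05 rad/s (4 s.f.).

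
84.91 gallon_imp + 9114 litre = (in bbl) 59.75. Check: 1 gallon_imp = 0.00454609 m^3, so 84.91 gallon_imp = 84.91 * 0.00454609 = 0.3860085 m^3. 1 litre = 0.001 m^3, so 9114 litre = 9114 * 0.001 = 9.114 m^3. Sum: 0.3860085 + 9.114 = 9.5000085 m^3. 1 bbl = 0.15898729 m^3, so 9.5000085 m^3 = 9.5000085 / 0.15898729 = 59.753256 bbl ≈ 59.75 bbl (4 s.f.).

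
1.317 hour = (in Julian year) 0.0001502. Check: 1 hour = 3600 s, so 1.317 hour = 1.317 * 3600 = 4741.2 s. 1 Julian year = 31557600 s, so 4741.2 s = 4741.2 / 31557600 = 0.00015023956 Julian year ≈ 0.0001502 Julian year (4 s.f.).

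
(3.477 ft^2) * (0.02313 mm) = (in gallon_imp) 1 ft^2 = 0.09290304 m^2, so 3.477 ft^2 = 3.477 * 0.09290304 = 0.32302387 m^2. 1 mm = 0.001 m, so 0.02313 mm = 0.02313 * 0.001 = 2.313e-05 m. Combine: 0.32302387 m^2 * 2.313e-05 m = 7.4715421e-06 m^3. 1 gallon_imp = 0.00454609 m^3, so 7.4715421e-06 m^3 = 7.4715421e-06 / 0.00454609 = 0.0016435095 gallon_imp ≈ 0.001644 gallon_imp (4 s.f.). Final answer: 0.001644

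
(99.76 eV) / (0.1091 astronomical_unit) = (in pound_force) 2.202e-28. Check: 1 eV = 1.6021766e-19 J, so 99.76 eV = 99.76 * 1.6021766e-19 = 1.5983314e-17 J. 1 astronomical_unit = 1.4959787e+11 m, so 0.1091 astronomical_unit = 0.1091 * 1.4959787e+11 = 1.6321128e+10 m. Combine: 1.5983314e-17 J / 1.6321128e+10 m = 9.7930207e-28 N. 1 pound_force = 4.4482216 N, so 9.7930207e-28 N = 9.7930207e-28 / 4.4482216 = 2.2015586e-28 pound_force ≈ 2.202e-28 pound_force (4 s.f.).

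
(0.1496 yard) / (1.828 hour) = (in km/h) 7.483e-05. Check: 1 yard = 0.9144 m, so 0.1496 yard = 0.1496 * 0.9144 = 0.13679424 m. 1 hour = 3600 s, so 1.828 hour = 1.828 * 3600 = 6580.8 s. Combine: 0.13679424 m / 6580.8 s = 2.0786871e-05 m/s. 1 km/h = 0.27777778 m/s, so 2.0786871e-05 m/s = 2.0786871e-05 / 0.27777778 = 7.4832735e-05 km/h ≈ 7.483e-05 km/h (4 s.f.).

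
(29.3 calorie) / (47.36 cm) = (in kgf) 26.4. Check: 1 calorie = 4.184 J, so 29.3 calorie = 29.3 * 4.184 = 122.5912 J. 1 cm = 0.01 m, so 47.36 cm = 47.36 * 0.01 = 0.4736 m. Combine: 122.5912 J / 0.4736 m = 258.84966 N. 1 kgf = 9.80665 N, so 258.84966 N = 258.84966 / 9.80665 = 26.39532 kgf ≈ 26.4 kgf (4 s.f.).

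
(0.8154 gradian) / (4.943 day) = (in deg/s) 1.718e-06. Check: 1 gradian = 0.015707963 rad, so 0.8154 gradian = 0.8154 * 0.015707963 = 0.012808273 rad. 1 day = 86400 s, so 4.943 day = 4.943 * 86400 = 427075.2 s. Combine: 0.012808273 rad / 427075.2 s = 2.9990674e-08 rad/s. 1 deg/s = 0.017453293 rad/s, so 2.9990674e-08 rad/s = 2.9990674e-08 / 0.017453293 = 1.7183391e-06 deg/s ≈ 1.718e-06 deg/s (4 s.f.).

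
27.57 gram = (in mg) 1 gram = 0.001 kg, so 27.57 gram = 27.57 * 0.001 = 0.02757 kg. 1 mg = 1e-06 kg, so 0.02757 kg = 0.02757 / 1e-06 = 27570 mg ≈ 2.757e+04 mg (4 s.f.). Final answer: 2.757e+04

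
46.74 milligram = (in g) 1 milligram = 1e-06 kg, so 46.74 milligram = 46.74 * 1e-06 = 4.674e-05 kg. 1 g = 0.001 kg, so 4.674e-05 kg = 4.674e-05 / 0.001 = 0.04674 g. Final answer: 0.04674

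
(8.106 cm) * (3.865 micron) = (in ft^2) 1 cm = 0.01 m, so 8.106 cm = 8.106 * 0.01 = 0.08106 m. 1 micron = 1e-06 m, so 3.865 micron = 3.865 * 1e-06 = 3.865e-06 m. Combine: 0.08106 m * 3.865e-06 m = 3.132969e-07 m^2. 1 ft^2 = 0.09290304 m^2, so 3.132969e-07 m^2 = 3.132969e-07 / 0.09290304 = 3.3722998e-06 ft^2 ≈ 3.372e-06 ft^2 (4 s.f.). Final answer: 3.372e-06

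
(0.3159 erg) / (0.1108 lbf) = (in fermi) 6.409e+07. Check: 1 erg = 1e-07 J, so 0.3159 erg = 0.3159 * 1e-07 = 3.159e-08 J. 1 lbf = 4.4482216 N, so 0.1108 lbf = 0.1108 * 4.4482216 = 0.49286295 N. Combine: 3.159e-08 J / 0.49286295 N = 6.4094896e-08 m. 1 fermi = 1e-15 m, so 6.4094896e-08 m = 6.4094896e-08 / 1e-15 = 64094896 fermi ≈ 6.409e+07 fermi (4 s.f.).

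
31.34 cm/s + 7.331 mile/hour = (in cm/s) 359.1. Check: 1 cm/s = 0.01 m/s, so 31.34 cm/s = 31.34 * 0.01 = 0.3134 m/s. 1 mile/hour = 0.44704 m/s, so 7.331 mile/hour = 7.331 * 0.44704 = 3.2772502 m/s. Sum: 0.3134 + 3.2772502 = 3.5906502 m/s. 1 cm/s = 0.01 m/s, so 3.5906502 m/s = 3.5906502 / 0.01 = 359.06502 cm/s ≈ 359.1 cm/s (4 s.f.).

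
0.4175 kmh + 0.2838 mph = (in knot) 0.472. Check: 1 kmh = 0.27777778 m/s, so 0.4175 kmh = 0.4175 * 0.27777778 = 0.11597222 m/s. 1 mph = 0.44704 m/s, so 0.2838 mph = 0.2838 * 0.44704 = 0.12686995 m/s. Sum: 0.11597222 + 0.12686995 = 0.24284217 m/s. 1 knot = 0.51444444 m/s, so 0.24284217 m/s = 0.24284217 / 0.51444444 = 0.47204742 knot ≈ 0.472 knot (4 s.f.).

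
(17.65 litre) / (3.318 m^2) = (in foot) 0.01745. Check: 1 litre = 0.001 m^3, so 17.65 litre = 17.65 * 0.001 = 0.01765 m^3. 3.318 m^2 is already in m^2. Combine: 0.01765 m^3 / 3.318 m^2 = 0.0053194696 m. 1 foot = 0.3048 m, so 0.0053194696 m = 0.0053194696 / 0.3048 = 0.017452328 foot ≈ 0.01745 foot (4 s.f.).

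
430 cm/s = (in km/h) 1 cm/s = 0.01 m/s, so 430 cm/s = 430 * 0.01 = 4.3 m/s. 1 km/h = 0.27777778 m/s, so 4.3 m/s = 4.3 / 0.27777778 = 15.48 km/h. Final answer: 15.48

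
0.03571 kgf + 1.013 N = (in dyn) 1 kgf = 9.80665 N, so 0.03571 kgf = 0.03571 * 9.80665 = 0.35019547 N. 1.013 N is already in N. Sum: 0.35019547 + 1.013 = 1.3631955 N. 1 dyn = 1e-05 N, so 1.3631955 N = 1.3631955 / 1e-05 = 136319.55 dyn ≈ 1.363e+05 dyn (4 s.f.). Final answer: 1.363e+05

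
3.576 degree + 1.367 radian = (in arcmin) 4914. Check: 1 degree = 0.017453293 rad, so 3.576 degree = 3.576 * 0.017453293 = 0.062412974 rad. 1.367 radian = 1.367 rad. Sum: 0.062412974 + 1.367 = 1.429413 rad. 1 arcmin = 0.00029088821 rad, so 1.429413 rad = 1.429413 / 0.00029088821 = 4913.9598 arcmin ≈ 4914 arcmin (4 s.f.).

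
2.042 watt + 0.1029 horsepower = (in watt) 2.042 watt = 2.042 W. 1 horsepower = 745.69987 W, so 0.1029 horsepower = 0.1029 * 745.69987 = 76.732517 W. Sum: 2.042 + 76.732517 = 78.774517 W. 78.774517 W = 78.774517 watt ≈ 78.77 watt (4 s.f.). Final answer: 78.77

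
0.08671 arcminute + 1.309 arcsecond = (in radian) 1 arcminute = 0.00029088821 rad, so 0.08671 arcminute = 0.08671 * 0.00029088821 = 2.5222917e-05 rad. 1 arcsecond = 4.8481368e-06 rad, so 1.309 arcsecond = 1.309 * 4.8481368e-06 = 6.3462111e-06 rad. Sum: 2.5222917e-05 + 6.3462111e-06 = 3.1569128e-05 rad. 3.1569128e-05 rad = 3.1569128e-05 radian ≈ 3.157e-05 radian (4 s.f.). Final answer: 3.157e-05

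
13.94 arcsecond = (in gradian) 0.004302. Check: 1 arcsecond = 4.8481368e-06 rad, so 13.94 arcsecond = 13.94 * 4.8481368e-06 = 6.7583027e-05 rad. 1 gradian = 0.015707963 rad, so 6.7583027e-05 rad = 6.7583027e-05 / 0.015707963 = 0.0043024691 gradian ≈ 0.004302 gradian (4 s.f.).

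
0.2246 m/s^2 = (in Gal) 1 Gal = 0.01 m/s^2, so 0.2246 m/s^2 = 0.2246 / 0.01 = 22.46 Gal. Final answer: 22.46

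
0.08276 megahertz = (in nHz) 8.276e+13. Check: 1 megahertz = 1000000 Hz, so 0.08276 megahertz = 0.08276 * 1000000 = 82760 Hz. 1 nHz = 1e-09 Hz, so 82760 Hz = 82760 / 1e-09 = 8.276e+13 nHz.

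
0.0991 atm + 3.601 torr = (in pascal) 1 atm = 101325 Pa, so 0.0991 atm = 0.0991 * 101325 = 10041.307 Pa. 1 torr = 133.32237 Pa, so 3.601 torr = 3.601 * 133.32237 = 480.09385 Pa. Sum: 10041.307 + 480.09385 = 10521.401 Pa. 10521.401 Pa = 10521.401 pascal ≈ 1.052e+04 pascal (4 s.f.). Final answer: 1.052e+04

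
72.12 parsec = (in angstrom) 2.225e+28. Check: 1 parsec = 3.0856776e+16 m, so 72.12 parsec = 72.12 * 3.0856776e+16 = 2.2253907e+18 m. 1 angstrom = 1e-10 m, so 2.2253907e+18 m = 2.2253907e+18 / 1e-10 = 2.2253907e+28 angstrom ≈ 2.225e+28 angstrom (4 s.f.).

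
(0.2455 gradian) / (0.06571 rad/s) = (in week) 1 gradian = 0.015707963 rad, so 0.2455 gradian = 0.2455 * 0.015707963 = 0.003856305 rad. 0.06571 rad/s is already in rad/s. Combine: 0.003856305 rad / 0.06571 rad/s = 0.058686729 s. 1 week = 604800 s, so 0.058686729 s = 0.058686729 / 604800 = 9.7034936e-08 week ≈ 9.703e-08 week (4 s.f.). Final answer: 9.703e-08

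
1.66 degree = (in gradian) 1 degree = 0.017453293 rad, so 1.66 degree = 1.66 * 0.017453293 = 0.028972466 rad. 1 gradian = 0.015707963 rad, so 0.028972466 rad = 0.028972466 / 0.015707963 = 1.8444444 gradian ≈ 1.844 gradian (4 s.f.). Final answer: 1.844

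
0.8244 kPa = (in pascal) 1 kPa = 1000 Pa, so 0.8244 kPa = 0.8244 * 1000 = 824.4 Pa. 824.4 Pa = 824.4 pascal. Final answer: 824.4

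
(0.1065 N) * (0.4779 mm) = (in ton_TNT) 1.216e-14. Check: 0.1065 N is already in N. 1 mm = 0.001 m, so 0.4779 mm = 0.4779 * 0.001 = 0.0004779 m. Combine: 0.1065 N * 0.0004779 m = 5.089635e-05 J. 1 ton_TNT = 4.184e+09 J, so 5.089635e-05 J = 5.089635e-05 / 4.184e+09 = 1.216452e-14 ton_TNT ≈ 1.216e-14 ton_TNT (4 s.f.).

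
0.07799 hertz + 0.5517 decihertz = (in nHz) 0.07799 hertz = 0.07799 Hz. 1 decihertz = 0.1 Hz, so 0.5517 decihertz = 0.5517 * 0.1 = 0.05517 Hz. Sum: 0.07799 + 0.05517 = 0.13316 Hz. 1 nHz = 1e-09 Hz, so 0.13316 Hz = 0.13316 / 1e-09 = 1.3316e+08 nHz ≈ 1.332e+08 nHz (4 s.f.). Final answer: 1.332e+08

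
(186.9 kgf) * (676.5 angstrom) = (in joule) 0.000124. Check: 1 kgf = 9.80665 N, so 186.9 kgf = 186.9 * 9.80665 = 1832.8629 N. 1 angstrom = 1e-10 m, so 676.5 angstrom = 676.5 * 1e-10 = 6.765e-08 m. Combine: 1832.8629 N * 6.765e-08 m = 0.00012399317 J. 0.00012399317 J = 0.00012399317 joule ≈ 0.000124 joule (4 s.f.).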